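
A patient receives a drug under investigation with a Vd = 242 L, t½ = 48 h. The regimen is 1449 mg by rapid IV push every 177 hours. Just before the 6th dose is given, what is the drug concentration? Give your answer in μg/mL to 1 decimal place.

f = (1/2)^(τ/t½) = (1/2)^(177/48) ≈ 0.0776.
C₀ = D/Vd = 1449/242 ≈ 5.988 μg/mL.
Before the 6th dose, 5 doses have been given. Superposition: Cmin = C₀·(f + f² + … + f^5).
≈ 5.988 × (0.0776 + 0.0060 + 0.0005 + 0.0000 + 0.0000) ≈ 5.988 × 0.0841 ≈ 0.504 μg/mL.

0.5 μg/mL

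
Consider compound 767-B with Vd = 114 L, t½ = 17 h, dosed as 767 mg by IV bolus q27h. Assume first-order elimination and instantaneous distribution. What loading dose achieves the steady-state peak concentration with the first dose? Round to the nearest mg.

1149 mg

f = (1/2)^(27/17) ≈ 0.332578; accumulation ratio R = 1/(1−f) ≈ 1.49830.
Loading dose to hit Cmax,ss on first dose: D_load = D_maint·R ≈ 767 × 1.49830 ≈ 1149.20 mg.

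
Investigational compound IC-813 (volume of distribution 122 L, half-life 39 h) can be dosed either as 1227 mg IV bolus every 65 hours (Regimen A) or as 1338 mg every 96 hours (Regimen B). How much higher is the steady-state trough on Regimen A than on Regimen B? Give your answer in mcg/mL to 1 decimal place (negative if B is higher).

Regimen A: f = (1/2)^(65/39) ≈ 0.3150; Cmin,ss = (1227/122)·f/(1−f) ≈ 4.625 mcg/mL.
Regimen B: f = (1/2)^(96/39) ≈ 0.1816; Cmin,ss = (1338/122)·f/(1−f) ≈ 2.434 mcg/mL.
Difference ≈ 4.625 − 2.434 ≈ 2.191 mcg/mL.

2.2 mcg/mL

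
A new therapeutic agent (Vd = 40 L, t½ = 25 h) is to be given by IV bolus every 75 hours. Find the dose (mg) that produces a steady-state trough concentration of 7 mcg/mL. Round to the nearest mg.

1960 mg

τ/t½ = 75/25 ≈ 3, so f = (1/2)^(75/25) ≈ 0.125000.
Cmin,ss = (D/Vd)·f/(1−f), so D = Cmin,ss·Vd·(1−f)/f.
D = 7 × 40 × (1−f)/f ≈ 7 × 40 × 7.00000 ≈ 1960.00 mg.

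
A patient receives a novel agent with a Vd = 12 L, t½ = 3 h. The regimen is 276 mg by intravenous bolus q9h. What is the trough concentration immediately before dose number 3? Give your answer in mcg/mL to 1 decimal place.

3.2 mcg/mL

f = (1/2)^(τ/t½) = (1/2)^(9/3) ≈ 0.1250.
C₀ = D/Vd = 276/12 ≈ 23.000 mcg/mL.
Before the 3rd dose, 2 doses have been given. Superposition: Cmin = C₀·(f + f²).
≈ 23.000 × (0.1250 + 0.0156) ≈ 23.000 × 0.1406 ≈ 3.234 mcg/mL.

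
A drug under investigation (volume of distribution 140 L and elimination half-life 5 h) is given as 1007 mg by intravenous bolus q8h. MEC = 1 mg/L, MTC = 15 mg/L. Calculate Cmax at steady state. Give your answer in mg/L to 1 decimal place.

10.7 mg/L

Over one 8-h interval, 8/5 ≈ 1.6 half-lives elapse, leaving f ≈ 0.3299 of each dose.
At steady state, accumulation factor R = 1/(1 − e^(−kτ)) ≈ 1.4923.
Each bolus raises the concentration by D/Vd = 1007/140 ≈ 7.193 mg/L.
Cmax,ss = C₀/(1 − f) ≈ 7.193/0.6701 ≈ 10.734 mg/L.
Peak 10.7 mg/L vs MTC 15 mg/L: below toxic threshold.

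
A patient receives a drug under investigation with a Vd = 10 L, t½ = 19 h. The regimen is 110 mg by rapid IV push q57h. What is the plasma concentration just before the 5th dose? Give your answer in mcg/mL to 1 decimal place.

1.6 mcg/mL

f = (1/2)^(τ/t½) = (1/2)^(57/19) ≈ 0.1250.
C₀ = D/Vd = 110/10 ≈ 11.000 mcg/mL.
Before the 5th dose, 4 doses have been given. Superposition: Cmin = C₀·(f + f² + … + f^4).
≈ 11.000 × (0.1250 + 0.0156 + 0.0020 + 0.0002) ≈ 11.000 × 0.1428 ≈ 1.571 mcg/mL.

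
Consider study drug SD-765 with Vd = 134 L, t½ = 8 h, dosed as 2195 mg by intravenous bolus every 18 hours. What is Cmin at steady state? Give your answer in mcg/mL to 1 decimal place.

τ/t½ = 18/8 ≈ 2.25, so fraction remaining f = (1/2)^(18/8) ≈ 0.2102.
At steady state, accumulation factor R = 1/(1 − e^(−kτ)) ≈ 1.2661.
Each bolus raises the concentration by D/Vd = 2195/134 ≈ 16.381 mcg/mL.
Steady-state peak Cmax,ss = C₀·R ≈ 16.381 × 1.2661 ≈ 20.740 mcg/mL.
One interval later, Cmin,ss = Cmax,ss·e^(−kτ) ≈ 20.740 × 0.2102 ≈ 4.360 mcg/mL.

4.4 mcg/mL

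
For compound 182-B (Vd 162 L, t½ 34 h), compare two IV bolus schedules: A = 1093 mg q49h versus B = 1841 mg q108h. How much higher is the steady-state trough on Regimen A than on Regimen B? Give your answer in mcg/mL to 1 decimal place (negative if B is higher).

2.5 mcg/mL

Regimen A: f = (1/2)^(49/34) ≈ 0.3683; Cmin,ss = (1093/162)·f/(1−f) ≈ 3.934 mcg/mL.
Regimen B: f = (1/2)^(108/34) ≈ 0.1106; Cmin,ss = (1841/162)·f/(1−f) ≈ 1.413 mcg/mL.
Difference ≈ 3.934 − 1.413 ≈ 2.521 mcg/mL.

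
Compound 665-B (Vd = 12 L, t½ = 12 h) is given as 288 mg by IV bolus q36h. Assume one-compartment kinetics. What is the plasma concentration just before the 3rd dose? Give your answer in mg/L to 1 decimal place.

3.4 mg/L

f = (1/2)^(τ/t½) = (1/2)^(36/12) ≈ 0.1250.
C₀ = D/Vd = 288/12 ≈ 24.000 mg/L.
Before the 3rd dose, 2 doses have been given. Superposition: Cmin = C₀·(f + f²).
≈ 24.000 × (0.1250 + 0.0156) ≈ 24.000 × 0.1406 ≈ 3.374 mg/L.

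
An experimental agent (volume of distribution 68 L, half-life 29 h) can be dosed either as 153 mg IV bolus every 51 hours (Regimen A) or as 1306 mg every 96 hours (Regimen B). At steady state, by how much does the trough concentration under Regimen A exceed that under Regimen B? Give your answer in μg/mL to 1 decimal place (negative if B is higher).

-1.2 μg/mL

Regimen A: f = (1/2)^(51/29) ≈ 0.2955; Cmin,ss = (153/68)·f/(1−f) ≈ 0.944 μg/mL.
Regimen B: f = (1/2)^(96/29) ≈ 0.1008; Cmin,ss = (1306/68)·f/(1−f) ≈ 2.153 μg/mL.
Difference ≈ 0.944 − 2.153 ≈ -1.209 μg/mL.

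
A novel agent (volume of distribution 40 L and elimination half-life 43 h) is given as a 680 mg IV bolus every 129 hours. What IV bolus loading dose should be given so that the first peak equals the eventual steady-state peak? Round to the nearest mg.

777 mg

f = (1/2)^(129/43) ≈ 0.125000; accumulation ratio R = 1/(1−f) ≈ 1.14286.
Loading dose to hit Cmax,ss on first dose: D_load = D_maint·R ≈ 680 × 1.14286 ≈ 777.14 mg.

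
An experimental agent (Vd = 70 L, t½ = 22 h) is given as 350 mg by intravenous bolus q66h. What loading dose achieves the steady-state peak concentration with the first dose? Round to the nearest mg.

f = (1/2)^(66/22) ≈ 0.125000; accumulation ratio R = 1/(1−f) ≈ 1.14286.
Loading dose to hit Cmax,ss on first dose: D_load = D_maint·R ≈ 350 × 1.14286 ≈ 400.00 mg.

400 mg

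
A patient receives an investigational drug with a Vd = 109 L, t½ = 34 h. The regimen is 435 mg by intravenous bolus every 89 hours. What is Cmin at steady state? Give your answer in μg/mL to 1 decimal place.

Over one 89-h interval, 89/34 ≈ 2.6176 half-lives elapse, leaving f ≈ 0.1629 of each dose.
At steady state, accumulation factor R = 1/(1 − e^(−kτ)) ≈ 1.1946.
Each bolus raises the concentration by D/Vd = 435/109 ≈ 3.991 μg/mL.
Cmax,ss = C₀/(1 − f) ≈ 3.991/0.8371 ≈ 4.768 μg/mL.
One interval later, Cmin,ss = Cmax,ss·e^(−kτ) ≈ 4.768 × 0.1629 ≈ 0.777 μg/mL.

0.8 μg/mL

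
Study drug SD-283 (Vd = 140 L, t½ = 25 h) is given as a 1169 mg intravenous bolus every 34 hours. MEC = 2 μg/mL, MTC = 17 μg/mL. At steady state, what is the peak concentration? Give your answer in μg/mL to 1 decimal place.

Over one 34-h interval, 34/25 ≈ 1.36 half-lives elapse, leaving f ≈ 0.3896 of each dose.
At steady state, accumulation factor R = 1/(1 − e^(−kτ)) ≈ 1.6383.
Each bolus raises the concentration by D/Vd = 1169/140 ≈ 8.350 μg/mL.
Steady-state peak Cmax,ss = C₀·R ≈ 8.350 × 1.6383 ≈ 13.680 μg/mL.
Peak 13.7 μg/mL vs MTC 17 μg/mL: below toxic threshold.

13.7 μg/mL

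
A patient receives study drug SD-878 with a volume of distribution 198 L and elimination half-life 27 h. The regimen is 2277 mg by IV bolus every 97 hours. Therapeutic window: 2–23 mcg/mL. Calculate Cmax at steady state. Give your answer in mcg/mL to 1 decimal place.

τ/t½ = 97/27 ≈ 3.5926, so fraction remaining f = (1/2)^(97/27) ≈ 0.0829.
Accumulation ratio R = 1/(1 − f) ≈ 1/0.9171 ≈ 1.0904.
Each bolus raises the concentration by D/Vd = 2277/198 ≈ 11.500 mcg/mL.
Steady-state peak Cmax,ss = C₀·R ≈ 11.500 × 1.0904 ≈ 12.540 mcg/mL.
Peak 12.5 mcg/mL vs MTC 23 mcg/mL: below toxic threshold.

12.5 mcg/mL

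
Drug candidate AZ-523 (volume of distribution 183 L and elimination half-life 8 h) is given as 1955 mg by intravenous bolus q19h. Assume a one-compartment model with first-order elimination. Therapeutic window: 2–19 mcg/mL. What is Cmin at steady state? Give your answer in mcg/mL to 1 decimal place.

2.6 mcg/mL

k = ln2/t½ = ln2/8 ≈ 0.086643 h⁻¹; fraction remaining f = e^(−kτ) = e^(−0.086643×19) ≈ 0.1928.
Accumulation ratio R = 1/(1 − f) ≈ 1/0.8072 ≈ 1.2389.
Each bolus raises the concentration by D/Vd = 1955/183 ≈ 10.683 mcg/mL.
Cmax,ss = C₀/(1 − f) ≈ 10.683/0.8072 ≈ 13.235 mcg/mL.
Steady-state trough Cmin,ss = Cmax,ss·f ≈ 13.235 × 0.1928 ≈ 2.552 mcg/mL.
Trough 2.6 mcg/mL vs MEC 2 mcg/mL: adequate.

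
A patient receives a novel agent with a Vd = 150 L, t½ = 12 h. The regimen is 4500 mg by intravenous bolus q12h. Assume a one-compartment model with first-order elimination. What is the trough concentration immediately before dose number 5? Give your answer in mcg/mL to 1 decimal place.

28.1 mcg/mL

f = (1/2)^(τ/t½) = (1/2)^(12/12) ≈ 0.5000.
C₀ = D/Vd = 4500/150 ≈ 30.000 mcg/mL.
Before the 5th dose, 4 doses have been given. Superposition: Cmin = C₀·(f + f² + … + f^4).
≈ 30.000 × (0.5000 + 0.2500 + 0.1250 + 0.0625) ≈ 30.000 × 0.9375 ≈ 28.125 mcg/mL.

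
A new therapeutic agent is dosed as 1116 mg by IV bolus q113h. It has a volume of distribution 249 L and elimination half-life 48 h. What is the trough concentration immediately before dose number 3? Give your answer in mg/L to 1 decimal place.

1.0 mg/L

f = (1/2)^(τ/t½) = (1/2)^(113/48) ≈ 0.1956.
C₀ = D/Vd = 1116/249 ≈ 4.482 mg/L.
Before the 3rd dose, 2 doses have been given. Superposition: Cmin = C₀·(f + f²).
≈ 4.482 × (0.1956 + 0.0383) ≈ 4.482 × 0.2339 ≈ 1.048 mg/L.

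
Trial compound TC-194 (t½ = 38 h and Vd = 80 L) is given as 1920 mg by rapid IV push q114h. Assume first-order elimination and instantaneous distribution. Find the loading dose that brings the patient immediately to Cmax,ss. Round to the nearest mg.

f = (1/2)^(114/38) ≈ 0.125000; accumulation ratio R = 1/(1−f) ≈ 1.14286.
Loading dose to hit Cmax,ss on first dose: D_load = D_maint·R ≈ 1920 × 1.14286 ≈ 2194.29 mg.

2194 mg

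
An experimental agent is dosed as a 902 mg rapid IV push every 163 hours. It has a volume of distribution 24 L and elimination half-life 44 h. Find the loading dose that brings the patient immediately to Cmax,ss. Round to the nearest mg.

f = (1/2)^(163/44) ≈ 0.076704; accumulation ratio R = 1/(1−f) ≈ 1.08308.
Loading dose to hit Cmax,ss on first dose: D_load = D_maint·R ≈ 902 × 1.08308 ≈ 976.94 mg.

977 mg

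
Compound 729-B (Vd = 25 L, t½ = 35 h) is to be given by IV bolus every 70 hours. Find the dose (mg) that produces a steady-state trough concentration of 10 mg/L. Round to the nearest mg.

τ/t½ = 70/35 ≈ 2, so f = (1/2)^(70/35) ≈ 0.250000.
Cmin,ss = (D/Vd)·f/(1−f), so D = Cmin,ss·Vd·(1−f)/f.
D = 10 × 25 × (1−f)/f ≈ 10 × 25 × 3.00000 ≈ 750.00 mg.

750 mg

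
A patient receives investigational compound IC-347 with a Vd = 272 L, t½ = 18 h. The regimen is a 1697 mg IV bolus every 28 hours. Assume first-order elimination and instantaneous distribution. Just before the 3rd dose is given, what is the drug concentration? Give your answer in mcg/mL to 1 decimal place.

f = (1/2)^(τ/t½) = (1/2)^(28/18) ≈ 0.3402.
C₀ = D/Vd = 1697/272 ≈ 6.239 mcg/mL.
Before the 3rd dose, 2 doses have been given. Superposition: Cmin = C₀·(f + f²).
≈ 6.239 × (0.3402 + 0.1157) ≈ 6.239 × 0.4559 ≈ 2.844 mcg/mL.

2.8 mcg/mL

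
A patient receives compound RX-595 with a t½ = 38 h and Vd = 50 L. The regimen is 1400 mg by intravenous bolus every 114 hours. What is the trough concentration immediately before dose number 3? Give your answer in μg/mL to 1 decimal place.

f = (1/2)^(τ/t½) = (1/2)^(114/38) ≈ 0.1250.
C₀ = D/Vd = 1400/50 ≈ 28.000 μg/mL.
Before the 3rd dose, 2 doses have been given. Superposition: Cmin = C₀·(f + f²).
≈ 28.000 × (0.1250 + 0.0156) ≈ 28.000 × 0.1406 ≈ 3.937 μg/mL.

3.9 μg/mL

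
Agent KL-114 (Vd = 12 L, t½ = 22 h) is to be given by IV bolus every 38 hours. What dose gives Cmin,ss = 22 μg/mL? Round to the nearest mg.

610 mg

τ/t½ = 38/22 ≈ 1.7273, so f = (1/2)^(38/22) ≈ 0.302022.
Cmin,ss = (D/Vd)·f/(1−f), so D = Cmin,ss·Vd·(1−f)/f.
D = 22 × 12 × (1−f)/f ≈ 22 × 12 × 2.31102 ≈ 610.11 mg.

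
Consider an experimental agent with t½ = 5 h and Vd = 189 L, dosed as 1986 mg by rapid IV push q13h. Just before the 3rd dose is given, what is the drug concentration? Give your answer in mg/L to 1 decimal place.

2.0 mg/L

f = (1/2)^(τ/t½) = (1/2)^(13/5) ≈ 0.1649.
C₀ = D/Vd = 1986/189 ≈ 10.508 mg/L.
Before the 3rd dose, 2 doses have been given. Superposition: Cmin = C₀·(f + f²).
≈ 10.508 × (0.1649 + 0.0272) ≈ 10.508 × 0.1921 ≈ 2.019 mg/L.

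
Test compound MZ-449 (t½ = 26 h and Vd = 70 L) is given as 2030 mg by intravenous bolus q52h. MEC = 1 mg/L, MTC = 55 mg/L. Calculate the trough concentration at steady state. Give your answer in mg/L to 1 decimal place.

9.7 mg/L

The dosing interval is 2 half-lives, so f = 2^(−2) = 0.25.
At steady state, R = 1/(1 − 0.25) = 4/3.
Single-dose peak C₀ = D/Vd = 2030/70 = 29 mg/L.
Steady-state peak Cmax,ss = C₀·R = 29 × 4/3 ≈ 38.667 mg/L.
Steady-state trough Cmin,ss = Cmax,ss·f ≈ 38.667 × 0.25 ≈ 9.667 mg/L.
Trough 9.7 mg/L vs MEC 1 mg/L: adequate.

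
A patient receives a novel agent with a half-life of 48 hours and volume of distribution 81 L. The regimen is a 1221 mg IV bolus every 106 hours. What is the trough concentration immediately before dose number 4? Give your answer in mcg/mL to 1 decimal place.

f = (1/2)^(τ/t½) = (1/2)^(106/48) ≈ 0.2164.
C₀ = D/Vd = 1221/81 ≈ 15.074 mcg/mL.
Before the 4th dose, 3 doses have been given. Superposition: Cmin = C₀·(f + f² + … + f^3).
≈ 15.074 × (0.2164 + 0.0468 + 0.0101) ≈ 15.074 × 0.2733 ≈ 4.120 mcg/mL.

4.1 mcg/mL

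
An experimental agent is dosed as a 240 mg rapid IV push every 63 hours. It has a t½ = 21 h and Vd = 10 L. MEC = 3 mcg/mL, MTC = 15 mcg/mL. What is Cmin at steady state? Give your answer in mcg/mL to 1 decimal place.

3.4 mcg/mL

The dosing interval is 3 half-lives, so f = 2^(−3) = 0.125.
Accumulation ratio R = 1/(1 − f) = 1/0.875 = 8/7.
Single-dose peak C₀ = D/Vd = 240/10 = 24 mcg/mL.
Steady-state peak Cmax,ss = C₀·R = 24 × 8/7 ≈ 27.429 mcg/mL.
Steady-state trough Cmin,ss = Cmax,ss·f ≈ 27.429 × 0.125 ≈ 3.429 mcg/mL.
Trough 3.4 mcg/mL vs MEC 3 mcg/mL: adequate.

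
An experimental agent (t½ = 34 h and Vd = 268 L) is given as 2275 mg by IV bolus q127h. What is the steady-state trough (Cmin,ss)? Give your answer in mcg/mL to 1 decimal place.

Over one 127-h interval, 127/34 ≈ 3.7353 half-lives elapse, leaving f ≈ 0.0751 of each dose.
Accumulation ratio R = 1/(1 − f) ≈ 1/0.9249 ≈ 1.0812.
Single-dose peak C₀ = D/Vd = 2275/268 ≈ 8.489 mcg/mL.
Steady-state peak Cmax,ss = C₀·R ≈ 8.489 × 1.0812 ≈ 9.178 mcg/mL.
Steady-state trough Cmin,ss = Cmax,ss·f ≈ 9.178 × 0.0751 ≈ 0.689 mcg/mL.

0.7 mcg/mL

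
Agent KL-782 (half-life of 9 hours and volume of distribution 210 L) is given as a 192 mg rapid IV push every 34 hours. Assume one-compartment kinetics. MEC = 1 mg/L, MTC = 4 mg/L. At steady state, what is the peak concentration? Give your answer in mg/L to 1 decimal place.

1.0 mg/L

Over one 34-h interval, 34/9 ≈ 3.7778 half-lives elapse, leaving f ≈ 0.0729 of each dose.
At steady state, accumulation factor R = 1/(1 − e^(−kτ)) ≈ 1.0786.
Single-dose peak C₀ = D/Vd = 192/210 ≈ 0.914 mg/L.
Cmax,ss = C₀/(1 − f) ≈ 0.914/0.9271 ≈ 0.986 mg/L.
Peak 1.0 mg/L vs MTC 4 mg/L: below toxic threshold.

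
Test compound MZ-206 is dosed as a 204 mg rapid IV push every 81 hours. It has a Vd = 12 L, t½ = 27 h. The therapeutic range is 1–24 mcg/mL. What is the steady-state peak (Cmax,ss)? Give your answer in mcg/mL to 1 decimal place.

τ = 81 h = 3 half-lives, so f = (1/2)^3 = 0.125.
At steady state, R = 1/(1 − 0.125) = 8/7.
Single-dose peak C₀ = D/Vd = 204/12 = 17 mcg/mL.
Steady-state peak Cmax,ss = C₀·R = 17 × 8/7 ≈ 19.429 mcg/mL.
Peak 19.4 mcg/mL vs MTC 24 mcg/mL: below toxic threshold.

19.4 mcg/mL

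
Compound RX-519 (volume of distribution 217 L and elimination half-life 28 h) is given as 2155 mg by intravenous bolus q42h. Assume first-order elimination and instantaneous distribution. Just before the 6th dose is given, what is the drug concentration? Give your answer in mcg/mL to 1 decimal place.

f = (1/2)^(τ/t½) = (1/2)^(42/28) ≈ 0.3536.
C₀ = D/Vd = 2155/217 ≈ 9.931 mcg/mL.
Before the 6th dose, 5 doses have been given. Superposition: Cmin = C₀·(f + f² + … + f^5).
≈ 9.931 × (0.3536 + 0.1250 + 0.0442 + 0.0156 + 0.0055) ≈ 9.931 × 0.5439 ≈ 5.401 mcg/mL.

5.4 mcg/mL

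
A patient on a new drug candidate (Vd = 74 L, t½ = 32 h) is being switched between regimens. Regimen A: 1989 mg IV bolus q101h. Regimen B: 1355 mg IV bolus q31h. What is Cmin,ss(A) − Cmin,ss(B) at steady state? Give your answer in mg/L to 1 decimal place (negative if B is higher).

Regimen A: f = (1/2)^(101/32) ≈ 0.1122; Cmin,ss = (1989/74)·f/(1−f) ≈ 3.397 mg/L.
Regimen B: f = (1/2)^(31/32) ≈ 0.5109; Cmin,ss = (1355/74)·f/(1−f) ≈ 19.127 mg/L.
Difference ≈ 3.397 − 19.127 ≈ -15.730 mg/L.

-15.7 mg/L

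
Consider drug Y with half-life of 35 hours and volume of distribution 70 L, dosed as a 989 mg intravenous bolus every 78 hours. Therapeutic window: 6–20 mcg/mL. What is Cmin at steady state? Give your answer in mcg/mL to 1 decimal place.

3.8 mcg/mL

τ/t½ = 78/35 ≈ 2.2286, so fraction remaining f = (1/2)^(78/35) ≈ 0.2134.
Accumulation ratio R = 1/(1 − f) ≈ 1/0.7866 ≈ 1.2713.
Each bolus raises the concentration by D/Vd = 989/70 ≈ 14.129 mcg/mL.
Steady-state peak Cmax,ss = C₀·R ≈ 14.129 × 1.2713 ≈ 17.962 mcg/mL.
Steady-state trough Cmin,ss = Cmax,ss·f ≈ 17.962 × 0.2134 ≈ 3.833 mcg/mL.
Trough 3.8 mcg/mL vs MEC 6 mcg/mL: subtherapeutic.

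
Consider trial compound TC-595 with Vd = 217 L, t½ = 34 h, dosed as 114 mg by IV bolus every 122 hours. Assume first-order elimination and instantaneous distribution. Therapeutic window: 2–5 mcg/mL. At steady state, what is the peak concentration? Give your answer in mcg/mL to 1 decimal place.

k = ln2/t½ = ln2/34 ≈ 0.020387 h⁻¹; fraction remaining f = e^(−kτ) = e^(−0.020387×122) ≈ 0.0831.
Accumulation ratio R = 1/(1 − f) ≈ 1/0.9169 ≈ 1.0906.
Each bolus raises the concentration by D/Vd = 114/217 ≈ 0.525 mcg/mL.
Cmax,ss = C₀/(1 − f) ≈ 0.525/0.9169 ≈ 0.573 mcg/mL.
Peak 0.6 mcg/mL vs MTC 5 mcg/mL: below toxic threshold.

0.6 mcg/mL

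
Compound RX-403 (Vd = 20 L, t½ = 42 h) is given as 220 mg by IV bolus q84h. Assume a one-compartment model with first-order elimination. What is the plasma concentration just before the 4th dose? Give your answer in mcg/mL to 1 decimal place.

3.6 mcg/mL

f = (1/2)^(τ/t½) = (1/2)^(84/42) ≈ 0.2500.
C₀ = D/Vd = 220/20 ≈ 11.000 mcg/mL.
Before the 4th dose, 3 doses have been given. Superposition: Cmin = C₀·(f + f² + … + f^3).
≈ 11.000 × (0.2500 + 0.0625 + 0.0156) ≈ 11.000 × 0.3281 ≈ 3.609 mcg/mL.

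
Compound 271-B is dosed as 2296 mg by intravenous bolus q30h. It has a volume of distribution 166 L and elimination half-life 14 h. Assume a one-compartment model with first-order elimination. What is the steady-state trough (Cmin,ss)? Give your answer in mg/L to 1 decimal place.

4.0 mg/L

Over one 30-h interval, 30/14 ≈ 2.1429 half-lives elapse, leaving f ≈ 0.2264 of each dose.
Single-dose peak C₀ = D/Vd = 2296/166 ≈ 13.831 mg/L.
Steady-state trough Cmin,ss = C₀·f/(1−f) ≈ 13.831 × 0.2264/0.7736 ≈ 4.048 mg/L.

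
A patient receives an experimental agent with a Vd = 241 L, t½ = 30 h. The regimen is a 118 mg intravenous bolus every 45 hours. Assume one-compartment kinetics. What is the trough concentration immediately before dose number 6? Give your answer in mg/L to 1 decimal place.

f = (1/2)^(τ/t½) = (1/2)^(45/30) ≈ 0.3536.
C₀ = D/Vd = 118/241 ≈ 0.490 mg/L.
Before the 6th dose, 5 doses have been given. Superposition: Cmin = C₀·(f + f² + … + f^5).
≈ 0.490 × (0.3536 + 0.1250 + 0.0442 + 0.0156 + 0.0055) ≈ 0.490 × 0.5439 ≈ 0.267 mg/L.

0.3 mg/L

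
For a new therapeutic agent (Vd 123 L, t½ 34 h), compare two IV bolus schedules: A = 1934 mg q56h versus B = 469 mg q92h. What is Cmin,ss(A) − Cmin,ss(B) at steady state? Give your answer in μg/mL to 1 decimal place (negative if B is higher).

Regimen A: f = (1/2)^(56/34) ≈ 0.3193; Cmin,ss = (1934/123)·f/(1−f) ≈ 7.376 μg/mL.
Regimen B: f = (1/2)^(92/34) ≈ 0.1533; Cmin,ss = (469/123)·f/(1−f) ≈ 0.690 μg/mL.
Difference ≈ 7.376 − 0.690 ≈ 6.686 μg/mL.

6.7 μg/mL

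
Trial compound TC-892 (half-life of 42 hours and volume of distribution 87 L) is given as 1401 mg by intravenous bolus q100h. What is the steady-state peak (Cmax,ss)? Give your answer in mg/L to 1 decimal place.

19.9 mg/L

τ/t½ = 100/42 ≈ 2.381, so fraction remaining f = (1/2)^(100/42) ≈ 0.1920.
At steady state, accumulation factor R = 1/(1 − e^(−kτ)) ≈ 1.2376.
Single-dose peak C₀ = D/Vd = 1401/87 ≈ 16.103 mg/L.
Steady-state peak Cmax,ss = C₀·R ≈ 16.103 × 1.2376 ≈ 19.929 mg/L.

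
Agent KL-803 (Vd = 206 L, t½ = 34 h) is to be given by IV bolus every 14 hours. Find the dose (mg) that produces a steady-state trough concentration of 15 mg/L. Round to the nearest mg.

1021 mg

τ/t½ = 14/34 ≈ 0.41176, so f = (1/2)^(14/34) ≈ 0.751703.
Cmin,ss = (D/Vd)·f/(1−f), so D = Cmin,ss·Vd·(1−f)/f.
D = 15 × 206 × (1−f)/f ≈ 15 × 206 × 0.33031 ≈ 1020.66 mg.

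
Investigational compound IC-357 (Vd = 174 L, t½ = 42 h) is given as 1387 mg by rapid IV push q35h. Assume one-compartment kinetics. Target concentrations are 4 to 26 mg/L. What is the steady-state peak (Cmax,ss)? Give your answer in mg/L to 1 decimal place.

18.2 mg/L

Over one 35-h interval, 35/42 ≈ 0.83333 half-lives elapse, leaving f ≈ 0.5612 of each dose.
At steady state, accumulation factor R = 1/(1 − e^(−kτ)) ≈ 2.2789.
Single-dose peak C₀ = D/Vd = 1387/174 ≈ 7.971 mg/L.
Steady-state peak Cmax,ss = C₀·R ≈ 7.971 × 2.2789 ≈ 18.165 mg/L.
Peak 18.2 mg/L vs MTC 26 mg/L: below toxic threshold.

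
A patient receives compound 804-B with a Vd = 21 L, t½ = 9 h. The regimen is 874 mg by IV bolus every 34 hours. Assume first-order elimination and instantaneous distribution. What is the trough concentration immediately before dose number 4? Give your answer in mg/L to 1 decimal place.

f = (1/2)^(τ/t½) = (1/2)^(34/9) ≈ 0.0729.
C₀ = D/Vd = 874/21 ≈ 41.619 mg/L.
Before the 4th dose, 3 doses have been given. Superposition: Cmin = C₀·(f + f² + … + f^3).
≈ 41.619 × (0.0729 + 0.0053 + 0.0004) ≈ 41.619 × 0.0786 ≈ 3.271 mg/L.

3.3 mg/L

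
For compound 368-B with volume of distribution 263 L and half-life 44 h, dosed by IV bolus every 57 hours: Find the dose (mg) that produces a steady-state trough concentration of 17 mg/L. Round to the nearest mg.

6503 mg

τ/t½ = 57/44 ≈ 1.2955, so f = (1/2)^(57/44) ≈ 0.407408.
Cmin,ss = (D/Vd)·f/(1−f), so D = Cmin,ss·Vd·(1−f)/f.
D = 17 × 263 × (1−f)/f ≈ 17 × 263 × 1.45454 ≈ 6503.25 mg.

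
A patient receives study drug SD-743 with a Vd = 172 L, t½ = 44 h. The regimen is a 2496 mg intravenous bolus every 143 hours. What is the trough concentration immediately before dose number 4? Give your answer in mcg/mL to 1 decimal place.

1.7 mcg/mL

f = (1/2)^(τ/t½) = (1/2)^(143/44) ≈ 0.1051.
C₀ = D/Vd = 2496/172 ≈ 14.512 mcg/mL.
Before the 4th dose, 3 doses have been given. Superposition: Cmin = C₀·(f + f² + … + f^3).
≈ 14.512 × (0.1051 + 0.0110 + 0.0012) ≈ 14.512 × 0.1173 ≈ 1.702 mcg/mL.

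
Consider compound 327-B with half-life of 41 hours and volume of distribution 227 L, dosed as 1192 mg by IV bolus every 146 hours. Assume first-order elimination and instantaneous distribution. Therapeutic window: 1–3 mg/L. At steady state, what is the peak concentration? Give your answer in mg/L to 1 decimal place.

Over one 146-h interval, 146/41 ≈ 3.561 half-lives elapse, leaving f ≈ 0.0847 of each dose.
Accumulation ratio R = 1/(1 − f) ≈ 1/0.9153 ≈ 1.0925.
Each bolus raises the concentration by D/Vd = 1192/227 ≈ 5.251 mg/L.
Cmax,ss = C₀/(1 − f) ≈ 5.251/0.9153 ≈ 5.737 mg/L.
Peak 5.7 mg/L vs MTC 3 mg/L: exceeds toxic threshold.

5.7 mg/L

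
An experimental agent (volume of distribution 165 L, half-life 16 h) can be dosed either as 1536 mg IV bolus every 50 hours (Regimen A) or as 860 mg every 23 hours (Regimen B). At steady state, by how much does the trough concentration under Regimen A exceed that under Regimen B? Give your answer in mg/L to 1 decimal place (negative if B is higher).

-1.8 mg/L

Regimen A: f = (1/2)^(50/16) ≈ 0.1146; Cmin,ss = (1536/165)·f/(1−f) ≈ 1.205 mg/L.
Regimen B: f = (1/2)^(23/16) ≈ 0.3692; Cmin,ss = (860/165)·f/(1−f) ≈ 3.051 mg/L.
Difference ≈ 1.205 − 3.051 ≈ -1.846 mg/L.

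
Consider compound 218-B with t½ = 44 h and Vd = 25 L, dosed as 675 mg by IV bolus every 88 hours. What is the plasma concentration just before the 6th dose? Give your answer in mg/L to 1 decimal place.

9.0 mg/L

f = (1/2)^(τ/t½) = (1/2)^(88/44) ≈ 0.2500.
C₀ = D/Vd = 675/25 ≈ 27.000 mg/L.
Before the 6th dose, 5 doses have been given. Superposition: Cmin = C₀·(f + f² + … + f^5).
≈ 27.000 × (0.2500 + 0.0625 + 0.0156 + 0.0039 + 0.0010) ≈ 27.000 × 0.3330 ≈ 8.991 mg/L.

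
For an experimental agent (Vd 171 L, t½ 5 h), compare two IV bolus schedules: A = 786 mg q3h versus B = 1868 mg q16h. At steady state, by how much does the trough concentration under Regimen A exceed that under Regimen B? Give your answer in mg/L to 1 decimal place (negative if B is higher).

7.6 mg/L

Regimen A: f = (1/2)^(3/5) ≈ 0.6598; Cmin,ss = (786/171)·f/(1−f) ≈ 8.915 mg/L.
Regimen B: f = (1/2)^(16/5) ≈ 0.1088; Cmin,ss = (1868/171)·f/(1−f) ≈ 1.334 mg/L.
Difference ≈ 8.915 − 1.334 ≈ 7.581 mg/L.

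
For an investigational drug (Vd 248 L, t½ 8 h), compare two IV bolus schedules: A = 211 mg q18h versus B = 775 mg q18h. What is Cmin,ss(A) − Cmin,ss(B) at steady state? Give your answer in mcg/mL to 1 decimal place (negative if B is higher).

-0.6 mcg/mL

Regimen A: f = (1/2)^(18/8) ≈ 0.2102; Cmin,ss = (211/248)·f/(1−f) ≈ 0.226 mcg/mL.
Regimen B: f = (1/2)^(18/8) ≈ 0.2102; Cmin,ss = (775/248)·f/(1−f) ≈ 0.832 mcg/mL.
Difference ≈ 0.226 − 0.832 ≈ -0.606 mcg/mL.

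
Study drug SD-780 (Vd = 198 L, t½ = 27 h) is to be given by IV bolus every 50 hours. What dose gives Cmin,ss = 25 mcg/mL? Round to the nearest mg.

12918 mg

τ/t½ = 50/27 ≈ 1.8519, so f = (1/2)^(50/27) ≈ 0.277037.
Cmin,ss = (D/Vd)·f/(1−f), so D = Cmin,ss·Vd·(1−f)/f.
D = 25 × 198 × (1−f)/f ≈ 25 × 198 × 2.60963 ≈ 12917.67 mg.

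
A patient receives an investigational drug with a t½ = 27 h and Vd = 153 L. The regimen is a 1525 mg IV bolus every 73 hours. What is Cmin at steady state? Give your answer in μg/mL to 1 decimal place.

1.8 μg/mL

k = ln2/t½ = ln2/27 ≈ 0.025672 h⁻¹; fraction remaining f = e^(−kτ) = e^(−0.025672×73) ≈ 0.1535.
Each bolus raises the concentration by D/Vd = 1525/153 ≈ 9.967 μg/mL.
Steady-state trough Cmin,ss = C₀·f/(1−f) ≈ 9.967 × 0.1535/0.8465 ≈ 1.807 μg/mL.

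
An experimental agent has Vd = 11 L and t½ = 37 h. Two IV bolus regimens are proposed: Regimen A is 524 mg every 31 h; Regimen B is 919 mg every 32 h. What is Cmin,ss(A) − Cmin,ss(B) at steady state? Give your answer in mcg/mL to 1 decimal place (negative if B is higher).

-41.2 mcg/mL

Regimen A: f = (1/2)^(31/37) ≈ 0.5595; Cmin,ss = (524/11)·f/(1−f) ≈ 60.505 mcg/mL.
Regimen B: f = (1/2)^(32/37) ≈ 0.5491; Cmin,ss = (919/11)·f/(1−f) ≈ 101.741 mcg/mL.
Difference ≈ 60.505 − 101.741 ≈ -41.236 mcg/mL.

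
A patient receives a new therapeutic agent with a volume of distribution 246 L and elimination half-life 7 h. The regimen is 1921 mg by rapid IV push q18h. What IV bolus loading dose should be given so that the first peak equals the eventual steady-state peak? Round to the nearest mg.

f = (1/2)^(18/7) ≈ 0.168238; accumulation ratio R = 1/(1−f) ≈ 1.20227.
Loading dose to hit Cmax,ss on first dose: D_load = D_maint·R ≈ 1921 × 1.20227 ≈ 2309.56 mg.

2310 mg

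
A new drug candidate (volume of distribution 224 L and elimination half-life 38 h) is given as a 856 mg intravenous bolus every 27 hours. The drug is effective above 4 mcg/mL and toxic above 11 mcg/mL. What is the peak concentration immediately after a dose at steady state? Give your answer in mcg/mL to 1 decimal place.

k = ln2/t½ = ln2/38 ≈ 0.018241 h⁻¹; fraction remaining f = e^(−kτ) = e^(−0.018241×27) ≈ 0.6111.
Accumulation ratio R = 1/(1 − f) ≈ 1/0.3889 ≈ 2.5714.
Each bolus raises the concentration by D/Vd = 856/224 ≈ 3.821 mcg/mL.
Cmax,ss = C₀/(1 − f) ≈ 3.821/0.3889 ≈ 9.825 mcg/mL.
Peak 9.8 mcg/mL vs MTC 11 mcg/mL: below toxic threshold.

9.8 mcg/mL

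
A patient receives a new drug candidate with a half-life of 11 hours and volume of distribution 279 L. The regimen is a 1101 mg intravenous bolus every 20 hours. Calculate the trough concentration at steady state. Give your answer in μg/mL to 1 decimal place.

k = ln2/t½ = ln2/11 ≈ 0.063013 h⁻¹; fraction remaining f = e^(−kτ) = e^(−0.063013×20) ≈ 0.2836.
At steady state, accumulation factor R = 1/(1 − e^(−kτ)) ≈ 1.3959.
Single-dose peak C₀ = D/Vd = 1101/279 ≈ 3.946 μg/mL.
Cmax,ss = C₀/(1 − f) ≈ 3.946/0.7164 ≈ 5.508 μg/mL.
One interval later, Cmin,ss = Cmax,ss·e^(−kτ) ≈ 5.508 × 0.2836 ≈ 1.562 μg/mL.

1.6 μg/mL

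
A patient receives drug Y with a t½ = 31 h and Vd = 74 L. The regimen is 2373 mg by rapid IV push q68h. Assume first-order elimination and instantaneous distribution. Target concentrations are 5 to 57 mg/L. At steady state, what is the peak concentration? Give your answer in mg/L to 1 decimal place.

k = ln2/t½ = ln2/31 ≈ 0.022360 h⁻¹; fraction remaining f = e^(−kτ) = e^(−0.022360×68) ≈ 0.2186.
At steady state, accumulation factor R = 1/(1 − e^(−kτ)) ≈ 1.2798.
Each bolus raises the concentration by D/Vd = 2373/74 ≈ 32.068 mg/L.
Steady-state peak Cmax,ss = C₀·R ≈ 32.068 × 1.2798 ≈ 41.041 mg/L.
Peak 41.0 mg/L vs MTC 57 mg/L: below toxic threshold.

41.0 mg/L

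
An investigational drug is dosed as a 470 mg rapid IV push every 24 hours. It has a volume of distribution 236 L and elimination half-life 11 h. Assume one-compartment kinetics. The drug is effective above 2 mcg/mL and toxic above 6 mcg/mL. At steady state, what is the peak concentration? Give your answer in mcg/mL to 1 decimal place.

2.6 mcg/mL

Over one 24-h interval, 24/11 ≈ 2.1818 half-lives elapse, leaving f ≈ 0.2204 of each dose.
At steady state, accumulation factor R = 1/(1 − e^(−kτ)) ≈ 1.2827.
Single-dose peak C₀ = D/Vd = 470/236 ≈ 1.992 mcg/mL.
Cmax,ss = C₀/(1 − f) ≈ 1.992/0.7796 ≈ 2.555 mcg/mL.
Peak 2.6 mcg/mL vs MTC 6 mcg/mL: below toxic threshold.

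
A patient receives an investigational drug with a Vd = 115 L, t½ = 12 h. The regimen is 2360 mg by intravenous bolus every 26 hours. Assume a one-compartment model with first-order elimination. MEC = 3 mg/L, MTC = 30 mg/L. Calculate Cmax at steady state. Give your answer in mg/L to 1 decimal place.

τ/t½ = 26/12 ≈ 2.1667, so fraction remaining f = (1/2)^(26/12) ≈ 0.2227.
At steady state, accumulation factor R = 1/(1 − e^(−kτ)) ≈ 1.2865.
Single-dose peak C₀ = D/Vd = 2360/115 ≈ 20.522 mg/L.
Steady-state peak Cmax,ss = C₀·R ≈ 20.522 × 1.2865 ≈ 26.402 mg/L.
Peak 26.4 mg/L vs MTC 30 mg/L: below toxic threshold.

26.4 mg/L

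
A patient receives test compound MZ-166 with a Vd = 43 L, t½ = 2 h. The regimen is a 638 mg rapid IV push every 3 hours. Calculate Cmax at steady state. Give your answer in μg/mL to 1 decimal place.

23.0 μg/mL

Over one 3-h interval, 3/2 ≈ 1.5 half-lives elapse, leaving f ≈ 0.3536 of each dose.
At steady state, accumulation factor R = 1/(1 − e^(−kτ)) ≈ 1.5470.
Each bolus raises the concentration by D/Vd = 638/43 ≈ 14.837 μg/mL.
Steady-state peak Cmax,ss = C₀·R ≈ 14.837 × 1.5470 ≈ 22.953 μg/mL.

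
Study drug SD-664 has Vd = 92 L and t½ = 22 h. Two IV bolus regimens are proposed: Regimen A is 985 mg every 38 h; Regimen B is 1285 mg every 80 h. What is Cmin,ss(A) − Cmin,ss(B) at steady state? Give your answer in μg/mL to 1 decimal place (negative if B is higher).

3.4 μg/mL

Regimen A: f = (1/2)^(38/22) ≈ 0.3020; Cmin,ss = (985/92)·f/(1−f) ≈ 4.632 μg/mL.
Regimen B: f = (1/2)^(80/22) ≈ 0.0804; Cmin,ss = (1285/92)·f/(1−f) ≈ 1.221 μg/mL.
Difference ≈ 4.632 − 1.221 ≈ 3.411 μg/mL.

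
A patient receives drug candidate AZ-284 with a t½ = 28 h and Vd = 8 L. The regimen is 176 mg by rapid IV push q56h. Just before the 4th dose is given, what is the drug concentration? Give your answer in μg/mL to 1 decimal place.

f = (1/2)^(τ/t½) = (1/2)^(56/28) ≈ 0.2500.
C₀ = D/Vd = 176/8 ≈ 22.000 μg/mL.
Before the 4th dose, 3 doses have been given. Superposition: Cmin = C₀·(f + f² + … + f^3).
≈ 22.000 × (0.2500 + 0.0625 + 0.0156) ≈ 22.000 × 0.3281 ≈ 7.218 μg/mL.

7.2 μg/mL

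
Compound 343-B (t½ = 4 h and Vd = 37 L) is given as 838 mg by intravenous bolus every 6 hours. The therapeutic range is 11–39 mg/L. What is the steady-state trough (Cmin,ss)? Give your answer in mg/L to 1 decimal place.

k = ln2/t½ = ln2/4 ≈ 0.173287 h⁻¹; fraction remaining f = e^(−kτ) = e^(−0.173287×6) ≈ 0.3536.
At steady state, accumulation factor R = 1/(1 − e^(−kτ)) ≈ 1.5470.
Single-dose peak C₀ = D/Vd = 838/37 ≈ 22.649 mg/L.
Steady-state peak Cmax,ss = C₀·R ≈ 22.649 × 1.5470 ≈ 35.038 mg/L.
One interval later, Cmin,ss = Cmax,ss·e^(−kτ) ≈ 35.038 × 0.3536 ≈ 12.389 mg/L.
Trough 12.4 mg/L vs MEC 11 mg/L: adequate.

12.4 mg/L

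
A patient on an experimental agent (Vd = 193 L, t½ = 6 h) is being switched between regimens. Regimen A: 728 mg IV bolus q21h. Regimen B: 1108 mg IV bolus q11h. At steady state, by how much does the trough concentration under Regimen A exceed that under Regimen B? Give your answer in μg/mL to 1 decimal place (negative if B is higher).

-1.9 μg/mL

Regimen A: f = (1/2)^(21/6) ≈ 0.0884; Cmin,ss = (728/193)·f/(1−f) ≈ 0.366 μg/mL.
Regimen B: f = (1/2)^(11/6) ≈ 0.2806; Cmin,ss = (1108/193)·f/(1−f) ≈ 2.239 μg/mL.
Difference ≈ 0.366 − 2.239 ≈ -1.873 μg/mL.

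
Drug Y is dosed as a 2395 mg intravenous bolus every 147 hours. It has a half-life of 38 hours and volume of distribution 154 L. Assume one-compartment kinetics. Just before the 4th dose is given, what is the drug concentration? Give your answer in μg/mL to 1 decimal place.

1.1 μg/mL

f = (1/2)^(τ/t½) = (1/2)^(147/38) ≈ 0.0685.
C₀ = D/Vd = 2395/154 ≈ 15.552 μg/mL.
Before the 4th dose, 3 doses have been given. Superposition: Cmin = C₀·(f + f² + … + f^3).
≈ 15.552 × (0.0685 + 0.0047 + 0.0003) ≈ 15.552 × 0.0735 ≈ 1.143 μg/mL.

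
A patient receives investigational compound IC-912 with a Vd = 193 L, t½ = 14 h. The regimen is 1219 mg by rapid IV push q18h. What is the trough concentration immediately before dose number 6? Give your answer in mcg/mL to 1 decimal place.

4.3 mcg/mL

f = (1/2)^(τ/t½) = (1/2)^(18/14) ≈ 0.4102.
C₀ = D/Vd = 1219/193 ≈ 6.316 mcg/mL.
Before the 6th dose, 5 doses have been given. Superposition: Cmin = C₀·(f + f² + … + f^5).
≈ 6.316 × (0.4102 + 0.1683 + 0.0690 + 0.0283 + 0.0116) ≈ 6.316 × 0.6874 ≈ 4.342 mcg/mL.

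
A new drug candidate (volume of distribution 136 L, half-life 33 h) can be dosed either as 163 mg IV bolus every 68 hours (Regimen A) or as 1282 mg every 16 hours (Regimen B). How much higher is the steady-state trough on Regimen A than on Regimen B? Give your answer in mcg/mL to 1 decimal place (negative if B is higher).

Regimen A: f = (1/2)^(68/33) ≈ 0.2397; Cmin,ss = (163/136)·f/(1−f) ≈ 0.378 mcg/mL.
Regimen B: f = (1/2)^(16/33) ≈ 0.7146; Cmin,ss = (1282/136)·f/(1−f) ≈ 23.603 mcg/mL.
Difference ≈ 0.378 − 23.603 ≈ -23.225 mcg/mL.

-23.2 mcg/mL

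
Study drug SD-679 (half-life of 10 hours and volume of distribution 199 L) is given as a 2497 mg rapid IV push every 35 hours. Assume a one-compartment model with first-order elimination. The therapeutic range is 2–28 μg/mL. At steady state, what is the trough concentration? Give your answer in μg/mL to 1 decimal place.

1.2 μg/mL

k = ln2/t½ = ln2/10 ≈ 0.069315 h⁻¹; fraction remaining f = e^(−kτ) = e^(−0.069315×35) ≈ 0.0884.
Accumulation ratio R = 1/(1 − f) ≈ 1/0.9116 ≈ 1.0970.
Single-dose peak C₀ = D/Vd = 2497/199 ≈ 12.548 μg/mL.
Cmax,ss = C₀/(1 − f) ≈ 12.548/0.9116 ≈ 13.765 μg/mL.
One interval later, Cmin,ss = Cmax,ss·e^(−kτ) ≈ 13.765 × 0.0884 ≈ 1.217 μg/mL.
Trough 1.2 μg/mL vs MEC 2 μg/mL: subtherapeutic.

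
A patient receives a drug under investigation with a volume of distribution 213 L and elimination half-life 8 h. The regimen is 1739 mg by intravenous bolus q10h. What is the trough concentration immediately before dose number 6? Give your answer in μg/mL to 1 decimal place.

5.8 μg/mL

f = (1/2)^(τ/t½) = (1/2)^(10/8) ≈ 0.4204.
C₀ = D/Vd = 1739/213 ≈ 8.164 μg/mL.
Before the 6th dose, 5 doses have been given. Superposition: Cmin = C₀·(f + f² + … + f^5).
≈ 8.164 × (0.4204 + 0.1767 + 0.0743 + 0.0312 + 0.0131) ≈ 8.164 × 0.7157 ≈ 5.843 μg/mL.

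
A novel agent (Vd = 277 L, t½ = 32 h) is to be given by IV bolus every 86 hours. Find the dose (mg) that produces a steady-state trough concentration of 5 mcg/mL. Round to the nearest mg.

τ/t½ = 86/32 ≈ 2.6875, so f = (1/2)^(86/32) ≈ 0.155232.
Cmin,ss = (D/Vd)·f/(1−f), so D = Cmin,ss·Vd·(1−f)/f.
D = 5 × 277 × (1−f)/f ≈ 5 × 277 × 5.44197 ≈ 7537.13 mg.

7537 mg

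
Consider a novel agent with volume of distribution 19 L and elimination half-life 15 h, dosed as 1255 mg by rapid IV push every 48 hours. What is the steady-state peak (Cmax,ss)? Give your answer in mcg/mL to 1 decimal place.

τ/t½ = 48/15 ≈ 3.2, so fraction remaining f = (1/2)^(48/15) ≈ 0.1088.
Accumulation ratio R = 1/(1 − f) ≈ 1/0.8912 ≈ 1.1221.
Each bolus raises the concentration by D/Vd = 1255/19 ≈ 66.053 mcg/mL.
Cmax,ss = C₀/(1 − f) ≈ 66.053/0.8912 ≈ 74.117 mcg/mL.

74.1 mcg/mL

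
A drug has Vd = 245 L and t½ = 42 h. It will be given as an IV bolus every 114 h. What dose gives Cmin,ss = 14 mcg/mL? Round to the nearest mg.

19080 mg

τ/t½ = 114/42 ≈ 2.7143, so f = (1/2)^(114/42) ≈ 0.152377.
Cmin,ss = (D/Vd)·f/(1−f), so D = Cmin,ss·Vd·(1−f)/f.
D = 14 × 245 × (1−f)/f ≈ 14 × 245 × 5.56267 ≈ 19079.96 mg.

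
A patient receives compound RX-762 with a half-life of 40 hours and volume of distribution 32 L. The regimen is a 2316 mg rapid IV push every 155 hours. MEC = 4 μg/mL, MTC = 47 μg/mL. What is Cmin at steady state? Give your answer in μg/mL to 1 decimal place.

5.3 μg/mL

τ/t½ = 155/40 ≈ 3.875, so fraction remaining f = (1/2)^(155/40) ≈ 0.0682.
Single-dose peak C₀ = D/Vd = 2316/32 ≈ 72.375 μg/mL.
Steady-state trough Cmin,ss = C₀·f/(1−f) ≈ 72.375 × 0.0682/0.9318 ≈ 5.297 μg/mL.
Trough 5.3 μg/mL vs MEC 4 μg/mL: adequate.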